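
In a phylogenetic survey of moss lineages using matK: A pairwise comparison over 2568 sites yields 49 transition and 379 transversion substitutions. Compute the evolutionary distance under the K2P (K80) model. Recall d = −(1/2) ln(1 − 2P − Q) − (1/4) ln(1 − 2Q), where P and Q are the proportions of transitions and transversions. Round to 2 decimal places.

0.19

P = 49/2568 ≈ 0.019081 and Q = 379/2568 ≈ 0.147586.
Under the Kimura two-parameter model, d = −½ ln(1 − 2P − Q) − ¼ ln(1 − 2Q).
1 − 2P − Q = 0.814252, giving −½ ln(0.814252) = 0.102743.
1 − 2Q = 0.704828, giving −¼ ln(0.704828) = 0.087450.
d = 0.102743 + 0.087450 = 0.190193.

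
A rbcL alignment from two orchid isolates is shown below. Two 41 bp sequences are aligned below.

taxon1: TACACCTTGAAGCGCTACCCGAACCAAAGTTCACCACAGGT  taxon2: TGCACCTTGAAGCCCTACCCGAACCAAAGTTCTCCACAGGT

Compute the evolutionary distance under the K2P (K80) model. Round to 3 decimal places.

0.077

Of 41 sites, 1 differences are transitions and 2 are transversions, so P = 1/41 ≈ 0.02439 and Q = 2/41 ≈ 0.04878.
Under the Kimura two-parameter model, d = −½ ln(1 − 2P − Q) − ¼ ln(1 − 2Q).
1 − 2P − Q = 0.90244, giving −½ ln(0.90244) = 0.051327.
1 − 2Q = 0.90244, giving −¼ ln(0.90244) = 0.025663.
d = 0.051327 + 0.025663 = 0.076990.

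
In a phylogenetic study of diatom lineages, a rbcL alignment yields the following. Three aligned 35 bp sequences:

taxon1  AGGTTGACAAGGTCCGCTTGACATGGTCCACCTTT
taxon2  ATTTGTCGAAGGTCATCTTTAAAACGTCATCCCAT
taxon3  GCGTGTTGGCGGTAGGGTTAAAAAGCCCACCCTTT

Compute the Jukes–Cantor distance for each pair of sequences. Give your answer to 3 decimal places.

d(taxon1,taxon2) = 0.705, d(taxon1,taxon3) = 0.868, d(taxon2,taxon3) = 0.782

taxon1–taxon2: 16/35 sites differ → p ≈ 0.457143, d = −0.75 ln(1 − 0.609524) = 0.705292 ≈ 0.705.
taxon1–taxon3: 18/35 sites differ → p ≈ 0.514286, d = −0.75 ln(1 − 0.685715) = 0.868091 ≈ 0.868.
taxon2–taxon3: 17/35 sites differ → p ≈ 0.485714, d = −0.75 ln(1 − 0.647619) = 0.782282 ≈ 0.782.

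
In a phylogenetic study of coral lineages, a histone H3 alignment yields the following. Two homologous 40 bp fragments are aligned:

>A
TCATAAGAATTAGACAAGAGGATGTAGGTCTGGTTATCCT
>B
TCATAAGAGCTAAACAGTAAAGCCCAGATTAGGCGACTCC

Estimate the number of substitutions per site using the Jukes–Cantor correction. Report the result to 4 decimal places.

The sequences differ at 19 of 40 sites, so p = 19/40 = 0.475.
d = −(3/4) ln(1 − 4p/3) = −0.75 ln(1 − 0.633333) = −0.75 ln(0.366667)
  = −0.75 × (-1.003301) = 0.752476 substitutions/site.

0.7525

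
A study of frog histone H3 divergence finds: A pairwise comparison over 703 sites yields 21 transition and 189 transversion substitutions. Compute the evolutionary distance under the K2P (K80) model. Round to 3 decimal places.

0.392

P = 21/703 ≈ 0.029872 and Q = 189/703 ≈ 0.268848.
Under the Kimura two-parameter model, d = −½ ln(1 − 2P − Q) − ¼ ln(1 − 2Q).
1 − 2P − Q = 0.671408, giving −½ ln(0.671408) = 0.199189.
1 − 2Q = 0.462304, giving −¼ ln(0.462304) = 0.192883.
d = 0.199189 + 0.192883 = 0.392072.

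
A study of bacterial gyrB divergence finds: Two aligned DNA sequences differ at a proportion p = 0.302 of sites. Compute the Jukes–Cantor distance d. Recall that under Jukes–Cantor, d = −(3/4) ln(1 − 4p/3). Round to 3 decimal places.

0.386

d = −(3/4) ln(1 − 4p/3) = −0.75 ln(1 − 0.402667) = −0.75 ln(0.597333)
  = −0.75 × (-0.515281) = 0.386461 substitutions/site.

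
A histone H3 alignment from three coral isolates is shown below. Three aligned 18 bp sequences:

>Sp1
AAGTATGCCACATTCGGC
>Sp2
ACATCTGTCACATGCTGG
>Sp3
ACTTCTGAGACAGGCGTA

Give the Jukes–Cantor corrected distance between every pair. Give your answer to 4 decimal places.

d(Sp1,Sp2) = 0.5482, d(Sp1,Sp3) = 0.8240, d(Sp2,Sp3) = 0.5482

Sp1–Sp2: 7/18 sites differ → p ≈ 0.388889, d = −0.75 ln(1 − 0.518519) = 0.548166 ≈ 0.5482.
Sp1–Sp3: 9/18 sites differ → p = 0.5, d = −0.75 ln(1 − 0.666667) = 0.823960 ≈ 0.8240.
Sp2–Sp3: 7/18 sites differ → p ≈ 0.388889, d = −0.75 ln(1 − 0.518519) = 0.548166 ≈ 0.5482.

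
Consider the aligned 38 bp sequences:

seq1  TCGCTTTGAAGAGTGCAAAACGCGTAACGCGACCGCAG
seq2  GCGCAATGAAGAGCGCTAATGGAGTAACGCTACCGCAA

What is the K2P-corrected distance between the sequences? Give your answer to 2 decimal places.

0.33

Of 38 sites, 2 differences are transitions and 8 are transversions, so P = 2/38 ≈ 0.052632 and Q = 8/38 ≈ 0.210526.
Under the Kimura two-parameter model, d = −½ ln(1 − 2P − Q) − ¼ ln(1 − 2Q).
1 − 2P − Q = 0.68421, giving −½ ln(0.68421) = 0.189745.
1 − 2Q = 0.578948, giving −¼ ln(0.578948) = 0.136636.
d = 0.189745 + 0.136636 = 0.326381.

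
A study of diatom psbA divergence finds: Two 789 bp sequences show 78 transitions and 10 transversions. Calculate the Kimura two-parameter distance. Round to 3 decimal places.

P = 78/789 ≈ 0.098859 and Q = 10/789 ≈ 0.012674.
Under the Kimura two-parameter model, d = −½ ln(1 − 2P − Q) − ¼ ln(1 − 2Q).
1 − 2P − Q = 0.789608, giving −½ ln(0.789608) = 0.118109.
1 − 2Q = 0.974652, giving −¼ ln(0.974652) = 0.006419.
d = 0.118109 + 0.006419 = 0.124528.

0.125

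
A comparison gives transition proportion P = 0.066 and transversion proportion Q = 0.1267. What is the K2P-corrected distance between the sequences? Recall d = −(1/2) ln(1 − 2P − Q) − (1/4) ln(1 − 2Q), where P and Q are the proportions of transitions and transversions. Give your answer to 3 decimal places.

0.223

Under the Kimura two-parameter model, d = −½ ln(1 − 2P − Q) − ¼ ln(1 − 2Q).
1 − 2P − Q = 0.7413, giving −½ ln(0.7413) = 0.149675.
1 − 2Q = 0.7466, giving −¼ ln(0.7466) = 0.073056.
d = 0.149675 + 0.073056 = 0.222731.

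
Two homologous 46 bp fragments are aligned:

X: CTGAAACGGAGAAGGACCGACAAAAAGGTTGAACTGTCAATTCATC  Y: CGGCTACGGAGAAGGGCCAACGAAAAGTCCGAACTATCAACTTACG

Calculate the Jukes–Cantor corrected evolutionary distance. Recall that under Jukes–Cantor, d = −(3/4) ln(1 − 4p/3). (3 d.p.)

The sequences differ at 14 of 46 sites, so p = 14/46 ≈ 0.304348.
d = −(3/4) ln(1 − 4p/3) = −0.75 ln(1 − 0.405797) = −0.75 ln(0.594203)
  = −0.75 × (-0.520534) = 0.390401 substitutions/site.

0.390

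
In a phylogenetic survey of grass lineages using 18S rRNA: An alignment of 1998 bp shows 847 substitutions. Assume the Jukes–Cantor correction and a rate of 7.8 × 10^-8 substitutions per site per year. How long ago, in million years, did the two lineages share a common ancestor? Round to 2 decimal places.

4.00

p = 847/1998 ≈ 0.423924.
d = −(3/4) ln(1 − 4p/3) = −0.75 ln(1 − 0.565232) = −0.75 ln(0.434768)
  = −0.75 × (-0.832943) = 0.624707 substitutions/site.
Under a molecular clock d = 2μt, so t = d/(2μ) = 0.624707 / (2 × 7.8 × 10^-8) = 4.00 million years.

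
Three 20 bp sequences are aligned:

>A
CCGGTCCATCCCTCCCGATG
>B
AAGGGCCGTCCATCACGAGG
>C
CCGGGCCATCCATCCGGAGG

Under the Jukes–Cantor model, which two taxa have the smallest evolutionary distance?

A and C

A–B: 7/20 differ, p = 0.350, d = 0.471.
A–C: 4/20 differ, p = 0.200, d = 0.233.
B–C: 5/20 differ, p = 0.250, d = 0.304.
The smallest distance is between A and C.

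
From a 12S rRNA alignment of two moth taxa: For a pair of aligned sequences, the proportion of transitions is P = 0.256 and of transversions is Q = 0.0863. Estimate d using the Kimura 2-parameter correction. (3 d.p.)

Under the Kimura two-parameter model, d = −½ ln(1 − 2P − Q) − ¼ ln(1 − 2Q).
1 − 2P − Q = 0.4017, giving −½ ln(0.4017) = 0.456025.
1 − 2Q = 0.8274, giving −¼ ln(0.8274) = 0.047367.
d = 0.456025 + 0.047367 = 0.503392.

0.503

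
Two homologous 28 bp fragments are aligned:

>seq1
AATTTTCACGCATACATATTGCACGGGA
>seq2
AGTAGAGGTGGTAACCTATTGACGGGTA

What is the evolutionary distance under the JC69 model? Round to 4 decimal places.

The sequences differ at 15 of 28 sites, so p = 15/28 ≈ 0.535714.
d = −(3/4) ln(1 − 4p/3) = −0.75 ln(1 − 0.714285) = −0.75 ln(0.285715)
  = −0.75 × (-1.252760) = 0.939570 substitutions/site.

0.9396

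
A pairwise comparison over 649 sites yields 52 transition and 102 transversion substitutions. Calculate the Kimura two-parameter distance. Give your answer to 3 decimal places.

P = 52/649 ≈ 0.080123 and Q = 102/649 ≈ 0.157165.
Under the Kimura two-parameter model, d = −½ ln(1 − 2P − Q) − ¼ ln(1 − 2Q).
1 − 2P − Q = 0.682589, giving −½ ln(0.682589) = 0.190931.
1 − 2Q = 0.68567, giving −¼ ln(0.68567) = 0.094340.
d = 0.190931 + 0.094340 = 0.285271.

0.285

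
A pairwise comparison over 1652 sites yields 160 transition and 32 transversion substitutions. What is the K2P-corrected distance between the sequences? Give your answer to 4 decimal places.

P = 160/1652 ≈ 0.096852 and Q = 32/1652 ≈ 0.01937.
Under the Kimura two-parameter model, d = −½ ln(1 − 2P − Q) − ¼ ln(1 − 2Q).
1 − 2P − Q = 0.786926, giving −½ ln(0.786926) = 0.119811.
1 − 2Q = 0.96126, giving −¼ ln(0.96126) = 0.009878.
d = 0.119811 + 0.009878 = 0.129689.

0.1297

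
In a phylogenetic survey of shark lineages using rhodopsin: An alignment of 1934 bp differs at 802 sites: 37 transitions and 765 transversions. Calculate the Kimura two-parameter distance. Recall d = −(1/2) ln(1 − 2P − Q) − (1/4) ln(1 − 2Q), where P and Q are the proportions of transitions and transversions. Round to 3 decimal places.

P = 37/1934 ≈ 0.019131 and Q = 765/1934 ≈ 0.395553.
Under the Kimura two-parameter model, d = −½ ln(1 − 2P − Q) − ¼ ln(1 − 2Q).
1 − 2P − Q = 0.566185, giving −½ ln(0.566185) = 0.284417.
1 − 2Q = 0.208894, giving −¼ ln(0.208894) = 0.391482.
d = 0.284417 + 0.391482 = 0.675899.

0.676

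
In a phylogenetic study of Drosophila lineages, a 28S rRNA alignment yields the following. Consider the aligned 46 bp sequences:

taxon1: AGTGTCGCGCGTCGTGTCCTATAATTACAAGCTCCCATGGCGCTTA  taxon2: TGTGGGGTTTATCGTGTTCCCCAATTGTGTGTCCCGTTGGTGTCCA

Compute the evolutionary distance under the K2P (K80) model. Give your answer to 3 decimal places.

0.981

Of 46 sites, 15 differences are transitions and 8 are transversions, so P = 15/46 ≈ 0.326087 and Q = 8/46 ≈ 0.173913.
Under the Kimura two-parameter model, d = −½ ln(1 − 2P − Q) − ¼ ln(1 − 2Q).
1 − 2P − Q = 0.173913, giving −½ ln(0.173913) = 0.874600.
1 − 2Q = 0.652174, giving −¼ ln(0.652174) = 0.106861.
d = 0.874600 + 0.106861 = 0.981461.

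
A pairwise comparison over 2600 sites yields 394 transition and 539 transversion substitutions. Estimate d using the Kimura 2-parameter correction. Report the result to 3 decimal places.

P = 394/2600 ≈ 0.151538 and Q = 539/2600 ≈ 0.207308.
Under the Kimura two-parameter model, d = −½ ln(1 − 2P − Q) − ¼ ln(1 − 2Q).
1 − 2P − Q = 0.489616, giving −½ ln(0.489616) = 0.357067.
1 − 2Q = 0.585384, giving −¼ ln(0.585384) = 0.133872.
d = 0.357067 + 0.133872 = 0.490939.

0.491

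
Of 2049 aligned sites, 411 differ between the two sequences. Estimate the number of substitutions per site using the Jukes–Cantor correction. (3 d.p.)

0.233

p = 411/2049 ≈ 0.200586.
d = −(3/4) ln(1 − 4p/3) = −0.75 ln(1 − 0.267448) = −0.75 ln(0.732552)
  = −0.75 × (-0.311221) = 0.233416 substitutions/site.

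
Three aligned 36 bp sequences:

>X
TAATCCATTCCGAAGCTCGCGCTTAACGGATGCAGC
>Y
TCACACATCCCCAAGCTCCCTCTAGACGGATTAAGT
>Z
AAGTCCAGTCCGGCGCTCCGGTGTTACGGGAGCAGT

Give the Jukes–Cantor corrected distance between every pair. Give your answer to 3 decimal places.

d(X,Y) = 0.441, d(X,Z) = 0.493, d(Y,Z) = 1.012

X–Y: 12/36 sites differ → p ≈ 0.333333, d = −0.75 ln(1 − 0.444444) = 0.440839 ≈ 0.441.
X–Z: 13/36 sites differ → p ≈ 0.361111, d = −0.75 ln(1 − 0.481481) = 0.492584 ≈ 0.493.
Y–Z: 20/36 sites differ → p ≈ 0.555556, d = −0.75 ln(1 − 0.740741) = 1.012446 ≈ 1.012.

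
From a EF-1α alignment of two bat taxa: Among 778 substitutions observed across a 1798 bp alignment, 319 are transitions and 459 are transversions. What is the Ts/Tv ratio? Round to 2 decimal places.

R = 319/459 = 0.694989… ≈ 0.69 (to 2 d.p.).

0.69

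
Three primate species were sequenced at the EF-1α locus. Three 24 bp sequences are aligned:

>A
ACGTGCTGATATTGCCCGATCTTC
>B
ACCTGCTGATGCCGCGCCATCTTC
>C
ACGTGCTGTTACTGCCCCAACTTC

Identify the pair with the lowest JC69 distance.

A–B: 6/24 differ, p = 0.250, d = 0.304.
A–C: 4/24 differ, p = 0.167, d = 0.188.
B–C: 6/24 differ, p = 0.250, d = 0.304.
The smallest distance is between A and C.

A and C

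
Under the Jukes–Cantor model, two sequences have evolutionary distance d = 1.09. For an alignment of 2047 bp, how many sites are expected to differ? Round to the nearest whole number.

1176

Invert JC69: p = (3/4)(1 − e^(−4d/3)) = 0.75 × (1 − e^(-1.453333)) = 0.75 × (1 − 0.233790) = 0.574658.
Expected differing sites = pL ≈ 0.574658 × 2047 = 1176.324926 ≈ 1176.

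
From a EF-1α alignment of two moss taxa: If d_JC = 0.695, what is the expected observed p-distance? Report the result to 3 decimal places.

0.453

p = (3/4)(1 − e^(−4d/3)) = 0.75 × (1 − e^(-0.926667)) = 0.75 × (1 − 0.395871) = 0.453097.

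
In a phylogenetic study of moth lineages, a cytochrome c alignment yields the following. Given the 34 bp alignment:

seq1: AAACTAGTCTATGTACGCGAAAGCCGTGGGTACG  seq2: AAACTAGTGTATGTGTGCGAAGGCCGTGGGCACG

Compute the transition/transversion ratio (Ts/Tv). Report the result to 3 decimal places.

4.000

Transitions are A↔G and C↔T; transversions are all other mismatches.
Transitions: 4. Transversions: 1.
R = 4/1 = 4.000.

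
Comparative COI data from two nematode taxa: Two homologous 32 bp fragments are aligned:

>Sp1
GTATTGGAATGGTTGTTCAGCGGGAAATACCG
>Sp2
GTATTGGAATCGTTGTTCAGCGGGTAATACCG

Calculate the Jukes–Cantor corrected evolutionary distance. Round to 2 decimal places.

0.07

The sequences differ at 2 of 32 sites (11, 25), so p = 2/32 = 0.0625.
d = −(3/4) ln(1 − 4p/3) = −0.75 ln(1 − 0.083333) = −0.75 ln(0.916667)
  = −0.75 × (-0.087011) = 0.065258 substitutions/site.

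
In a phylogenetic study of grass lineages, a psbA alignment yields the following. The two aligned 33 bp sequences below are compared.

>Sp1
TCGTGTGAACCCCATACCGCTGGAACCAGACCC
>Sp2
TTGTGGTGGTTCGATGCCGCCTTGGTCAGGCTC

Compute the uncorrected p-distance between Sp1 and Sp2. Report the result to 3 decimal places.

The sequences differ at 17 of 33 positions.
p = 17/33 = 0.515151… ≈ 0.515 (to 3 d.p.).

0.515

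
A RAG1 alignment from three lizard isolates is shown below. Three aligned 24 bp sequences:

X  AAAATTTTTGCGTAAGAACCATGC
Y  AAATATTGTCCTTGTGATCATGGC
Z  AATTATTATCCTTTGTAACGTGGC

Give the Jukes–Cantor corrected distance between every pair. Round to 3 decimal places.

X–Y: 11/24 sites differ → p ≈ 0.458333, d = −0.75 ln(1 − 0.611111) = 0.708346 ≈ 0.708.
X–Z: 12/24 sites differ → p = 0.5, d = −0.75 ln(1 − 0.666667) = 0.823960 ≈ 0.824.
Y–Z: 7/24 sites differ → p ≈ 0.291667, d = −0.75 ln(1 − 0.388889) = 0.369358 ≈ 0.369.

d(X,Y) = 0.708, d(X,Z) = 0.824, d(Y,Z) = 0.369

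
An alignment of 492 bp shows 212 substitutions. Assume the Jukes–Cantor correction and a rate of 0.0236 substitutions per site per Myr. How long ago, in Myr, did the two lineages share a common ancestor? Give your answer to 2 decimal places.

13.58

p = 212/492 ≈ 0.430894.
d = −(3/4) ln(1 − 4p/3) = −0.75 ln(1 − 0.574525) = −0.75 ln(0.425475)
  = −0.75 × (-0.854549) = 0.640912 substitutions/site.
Under a molecular clock d = 2μt, so t = d/(2μ) = 0.640912 / (2 × 0.0236) = 13.58 Myr.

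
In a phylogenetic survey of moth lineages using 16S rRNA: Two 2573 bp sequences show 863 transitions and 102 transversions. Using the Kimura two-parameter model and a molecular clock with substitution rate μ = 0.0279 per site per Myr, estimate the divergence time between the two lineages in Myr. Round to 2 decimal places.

11.48

P = 863/2573 ≈ 0.335406 and Q = 102/2573 ≈ 0.039642.
Under the Kimura two-parameter model, d = −½ ln(1 − 2P − Q) − ¼ ln(1 − 2Q).
1 − 2P − Q = 0.289546, giving −½ ln(0.289546) = 0.619721.
1 − 2Q = 0.920716, giving −¼ ln(0.920716) = 0.020651.
d = 0.619721 + 0.020651 = 0.640372.
Under a molecular clock d = 2μt, so t = d/(2μ) = 0.640372 / (2 × 0.0279) = 11.48 Myr.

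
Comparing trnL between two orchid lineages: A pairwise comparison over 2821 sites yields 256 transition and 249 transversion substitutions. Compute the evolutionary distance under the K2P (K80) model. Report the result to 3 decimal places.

P = 256/2821 ≈ 0.090748 and Q = 249/2821 ≈ 0.088267.
Under the Kimura two-parameter model, d = −½ ln(1 − 2P − Q) − ¼ ln(1 − 2Q).
1 − 2P − Q = 0.730237, giving −½ ln(0.730237) = 0.157193.
1 − 2Q = 0.823466, giving −¼ ln(0.823466) = 0.048558.
d = 0.157193 + 0.048558 = 0.205751.

0.206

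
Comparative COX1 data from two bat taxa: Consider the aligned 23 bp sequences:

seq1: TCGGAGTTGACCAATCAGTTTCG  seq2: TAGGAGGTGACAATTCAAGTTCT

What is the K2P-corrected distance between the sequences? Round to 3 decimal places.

0.398

Of 23 sites, 1 differences are transitions and 6 are transversions, so P = 1/23 ≈ 0.043478 and Q = 6/23 ≈ 0.26087.
Under the Kimura two-parameter model, d = −½ ln(1 − 2P − Q) − ¼ ln(1 − 2Q).
1 − 2P − Q = 0.652174, giving −½ ln(0.652174) = 0.213722.
1 − 2Q = 0.47826, giving −¼ ln(0.47826) = 0.184400.
d = 0.213722 + 0.184400 = 0.398122.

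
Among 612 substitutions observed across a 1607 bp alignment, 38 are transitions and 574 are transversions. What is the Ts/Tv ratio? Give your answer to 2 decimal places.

0.07

R = 38/574 = 0.066202… ≈ 0.07 (to 2 d.p.).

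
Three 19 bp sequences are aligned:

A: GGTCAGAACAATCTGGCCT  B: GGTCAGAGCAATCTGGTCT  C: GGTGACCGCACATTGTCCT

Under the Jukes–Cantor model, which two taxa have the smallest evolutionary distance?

A and B

A–B: 2/19 differ, p = 0.105, d = 0.113.
A–C: 8/19 differ, p = 0.421, d = 0.618.
B–C: 8/19 differ, p = 0.421, d = 0.618.
The smallest distance is between A and B.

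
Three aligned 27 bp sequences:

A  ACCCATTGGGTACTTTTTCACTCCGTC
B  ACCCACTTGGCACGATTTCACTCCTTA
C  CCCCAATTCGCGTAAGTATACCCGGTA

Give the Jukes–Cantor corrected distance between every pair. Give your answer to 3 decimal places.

A–B: 7/27 sites differ → p ≈ 0.259259, d = −0.75 ln(1 − 0.345679) = 0.318118 ≈ 0.318.
A–C: 15/27 sites differ → p ≈ 0.555556, d = −0.75 ln(1 − 0.740741) = 1.012446 ≈ 1.012.
B–C: 12/27 sites differ → p ≈ 0.444444, d = −0.75 ln(1 − 0.592592) = 0.673455 ≈ 0.673.

d(A,B) = 0.318, d(A,C) = 1.012, d(B,C) = 0.673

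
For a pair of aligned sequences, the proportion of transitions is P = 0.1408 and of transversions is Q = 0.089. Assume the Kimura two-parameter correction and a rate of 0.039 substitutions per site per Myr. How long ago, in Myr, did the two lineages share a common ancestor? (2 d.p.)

3.60

Under the Kimura two-parameter model, d = −½ ln(1 − 2P − Q) − ¼ ln(1 − 2Q).
1 − 2P − Q = 0.6294, giving −½ ln(0.6294) = 0.231494.
1 − 2Q = 0.822, giving −¼ ln(0.822) = 0.049004.
d = 0.231494 + 0.049004 = 0.280498.
Under a molecular clock d = 2μt, so t = d/(2μ) = 0.280498 / (2 × 0.039) = 3.60 Myr.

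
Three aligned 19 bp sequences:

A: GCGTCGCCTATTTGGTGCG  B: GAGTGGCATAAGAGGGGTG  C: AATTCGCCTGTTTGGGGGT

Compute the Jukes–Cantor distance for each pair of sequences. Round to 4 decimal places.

A–B: 8/19 sites differ → p ≈ 0.421053, d = −0.75 ln(1 − 0.561404) = 0.618132 ≈ 0.6181.
A–C: 7/19 sites differ → p ≈ 0.368421, d = −0.75 ln(1 − 0.491228) = 0.506816 ≈ 0.5068.
B–C: 10/19 sites differ → p ≈ 0.526316, d = −0.75 ln(1 − 0.701755) = 0.907380 ≈ 0.9074.

d(A,B) = 0.6181, d(A,C) = 0.5068, d(B,C) = 0.9074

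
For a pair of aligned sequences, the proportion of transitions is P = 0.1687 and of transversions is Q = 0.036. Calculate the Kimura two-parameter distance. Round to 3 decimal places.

0.252

Under the Kimura two-parameter model, d = −½ ln(1 − 2P − Q) − ¼ ln(1 − 2Q).
1 − 2P − Q = 0.6266, giving −½ ln(0.6266) = 0.233723.
1 − 2Q = 0.928, giving −¼ ln(0.928) = 0.018681.
d = 0.233723 + 0.018681 = 0.252404.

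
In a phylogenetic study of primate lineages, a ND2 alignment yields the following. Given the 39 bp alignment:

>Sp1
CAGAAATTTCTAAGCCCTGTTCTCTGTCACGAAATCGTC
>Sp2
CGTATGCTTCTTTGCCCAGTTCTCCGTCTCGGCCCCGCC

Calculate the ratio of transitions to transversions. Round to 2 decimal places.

0.88

Transitions are A↔G and C↔T; transversions are all other mismatches.
Transitions: 7. Transversions: 8.
R = 7/8 = 0.875 ≈ 0.88 (to 2 d.p.).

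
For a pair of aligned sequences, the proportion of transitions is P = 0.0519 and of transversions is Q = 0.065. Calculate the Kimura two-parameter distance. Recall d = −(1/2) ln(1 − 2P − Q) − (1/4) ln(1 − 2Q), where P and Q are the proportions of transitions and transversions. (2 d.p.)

Under the Kimura two-parameter model, d = −½ ln(1 − 2P − Q) − ¼ ln(1 − 2Q).
1 − 2P − Q = 0.8312, giving −½ ln(0.8312) = 0.092442.
1 − 2Q = 0.87, giving −¼ ln(0.87) = 0.034816.
d = 0.092442 + 0.034816 = 0.127258.

0.13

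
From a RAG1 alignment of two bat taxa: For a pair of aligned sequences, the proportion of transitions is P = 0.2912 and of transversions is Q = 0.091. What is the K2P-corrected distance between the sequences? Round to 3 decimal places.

Under the Kimura two-parameter model, d = −½ ln(1 − 2P − Q) − ¼ ln(1 − 2Q).
1 − 2P − Q = 0.3266, giving −½ ln(0.3266) = 0.559510.
1 − 2Q = 0.818, giving −¼ ln(0.818) = 0.050223.
d = 0.559510 + 0.050223 = 0.609733.

0.610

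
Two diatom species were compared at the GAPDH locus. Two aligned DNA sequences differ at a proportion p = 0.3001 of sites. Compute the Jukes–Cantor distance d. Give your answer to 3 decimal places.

0.383

d = −(3/4) ln(1 − 4p/3) = −0.75 ln(1 − 0.400133) = −0.75 ln(0.599867)
  = −0.75 × (-0.511047) = 0.383285 substitutions/site.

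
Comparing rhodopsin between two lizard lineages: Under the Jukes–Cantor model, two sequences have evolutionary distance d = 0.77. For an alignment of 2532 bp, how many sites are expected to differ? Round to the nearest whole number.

1219

Invert JC69: p = (3/4)(1 − e^(−4d/3)) = 0.75 × (1 − e^(-1.026667)) = 0.75 × (1 − 0.358199) = 0.481351.
Expected differing sites = pL ≈ 0.481351 × 2532 = 1218.780732 ≈ 1219.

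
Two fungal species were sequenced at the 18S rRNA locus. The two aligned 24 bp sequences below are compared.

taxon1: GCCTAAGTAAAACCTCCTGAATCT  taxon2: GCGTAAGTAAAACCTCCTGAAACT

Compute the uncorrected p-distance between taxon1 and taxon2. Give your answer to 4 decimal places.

0.0833

The sequences differ at 2 of 24 positions (sites 3, 22).
p = 2/24 = 0.083333… ≈ 0.0833 (to 4 d.p.).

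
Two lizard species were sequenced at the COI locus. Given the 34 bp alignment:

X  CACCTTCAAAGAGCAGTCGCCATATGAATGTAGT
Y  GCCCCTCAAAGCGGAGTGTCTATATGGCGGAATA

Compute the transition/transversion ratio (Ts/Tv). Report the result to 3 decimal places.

Transitions are A↔G and C↔T; transversions are all other mismatches.
Transitions: 3. Transversions: 11.
R = 3/11 = 0.272727… ≈ 0.273 (to 3 d.p.).

0.273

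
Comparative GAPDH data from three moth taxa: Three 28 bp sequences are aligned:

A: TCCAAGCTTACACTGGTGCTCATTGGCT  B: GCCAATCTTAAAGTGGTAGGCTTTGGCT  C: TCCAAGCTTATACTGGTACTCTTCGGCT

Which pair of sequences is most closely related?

A–B: 8/28 differ, p = 0.286, d = 0.360.
A–C: 4/28 differ, p = 0.143, d = 0.158.
B–C: 7/28 differ, p = 0.250, d = 0.304.
The smallest distance is between A and C.

A and C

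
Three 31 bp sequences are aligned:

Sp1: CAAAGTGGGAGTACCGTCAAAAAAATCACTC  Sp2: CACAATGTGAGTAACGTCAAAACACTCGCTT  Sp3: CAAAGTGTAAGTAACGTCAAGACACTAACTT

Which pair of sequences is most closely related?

Sp1–Sp2: 8/31 differ, p = 0.258, d = 0.316.
Sp1–Sp3: 8/31 differ, p = 0.258, d = 0.316.
Sp2–Sp3: 6/31 differ, p = 0.194, d = 0.224.
The smallest distance is between Sp2 and Sp3.

Sp2 and Sp3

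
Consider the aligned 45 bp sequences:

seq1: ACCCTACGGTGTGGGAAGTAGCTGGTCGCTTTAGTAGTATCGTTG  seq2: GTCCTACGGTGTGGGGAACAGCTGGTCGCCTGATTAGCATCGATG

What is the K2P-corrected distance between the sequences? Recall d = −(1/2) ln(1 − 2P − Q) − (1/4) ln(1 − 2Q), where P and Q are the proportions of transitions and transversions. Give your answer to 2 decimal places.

0.27

Of 45 sites, 7 differences are transitions and 3 are transversions, so P = 7/45 ≈ 0.155556 and Q = 3/45 ≈ 0.066667.
Under the Kimura two-parameter model, d = −½ ln(1 − 2P − Q) − ¼ ln(1 − 2Q).
1 − 2P − Q = 0.622221, giving −½ ln(0.622221) = 0.237230.
1 − 2Q = 0.866666, giving −¼ ln(0.866666) = 0.035775.
d = 0.237230 + 0.035775 = 0.273005.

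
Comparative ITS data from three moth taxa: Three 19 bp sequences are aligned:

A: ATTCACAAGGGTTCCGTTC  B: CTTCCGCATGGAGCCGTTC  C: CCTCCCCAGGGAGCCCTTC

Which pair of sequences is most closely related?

B and C

A–B: 7/19 differ, p = 0.368, d = 0.507.
A–C: 7/19 differ, p = 0.368, d = 0.507.
B–C: 4/19 differ, p = 0.211, d = 0.247.
The smallest distance is between B and C.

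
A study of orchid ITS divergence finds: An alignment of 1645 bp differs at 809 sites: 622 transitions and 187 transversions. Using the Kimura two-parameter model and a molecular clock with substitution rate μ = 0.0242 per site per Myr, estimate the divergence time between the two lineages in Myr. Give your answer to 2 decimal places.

22.40

P = 622/1645 ≈ 0.378116 and Q = 187/1645 ≈ 0.113678.
Under the Kimura two-parameter model, d = −½ ln(1 − 2P − Q) − ¼ ln(1 − 2Q).
1 − 2P − Q = 0.13009, giving −½ ln(0.13009) = 1.019764.
1 − 2Q = 0.772644, giving −¼ ln(0.772644) = 0.064484.
d = 1.019764 + 0.064484 = 1.084248.
Under a molecular clock d = 2μt, so t = d/(2μ) = 1.084248 / (2 × 0.0242) = 22.40 Myr.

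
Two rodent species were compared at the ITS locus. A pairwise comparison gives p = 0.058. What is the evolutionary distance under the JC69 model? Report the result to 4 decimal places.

0.0604

d = −(3/4) ln(1 − 4p/3) = −0.75 ln(1 − 0.077333) = −0.75 ln(0.922667)
  = −0.75 × (-0.080487) = 0.060365 substitutions/site.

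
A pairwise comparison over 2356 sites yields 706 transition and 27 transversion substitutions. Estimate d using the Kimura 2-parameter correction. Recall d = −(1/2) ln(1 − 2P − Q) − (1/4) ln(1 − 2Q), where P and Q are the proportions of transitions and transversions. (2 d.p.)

0.48

P = 706/2356 ≈ 0.29966 and Q = 27/2356 ≈ 0.01146.
Under the Kimura two-parameter model, d = −½ ln(1 − 2P − Q) − ¼ ln(1 − 2Q).
1 − 2P − Q = 0.38922, giving −½ ln(0.38922) = 0.471805.
1 − 2Q = 0.97708, giving −¼ ln(0.97708) = 0.005797.
d = 0.471805 + 0.005797 = 0.477602.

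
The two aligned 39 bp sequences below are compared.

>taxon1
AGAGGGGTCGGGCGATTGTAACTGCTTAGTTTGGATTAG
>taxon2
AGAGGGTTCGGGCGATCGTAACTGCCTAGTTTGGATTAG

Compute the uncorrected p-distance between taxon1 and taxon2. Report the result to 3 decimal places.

The sequences differ at 3 of 39 positions (sites 7, 17, 26).
p = 3/39 = 0.076923… ≈ 0.077 (to 3 d.p.).

0.077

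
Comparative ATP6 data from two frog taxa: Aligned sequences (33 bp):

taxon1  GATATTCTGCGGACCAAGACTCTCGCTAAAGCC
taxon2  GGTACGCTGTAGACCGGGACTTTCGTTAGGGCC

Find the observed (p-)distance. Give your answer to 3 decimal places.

0.333

The sequences differ at 11 of 33 positions.
p = 11/33 = 0.333333… ≈ 0.333 (to 3 d.p.).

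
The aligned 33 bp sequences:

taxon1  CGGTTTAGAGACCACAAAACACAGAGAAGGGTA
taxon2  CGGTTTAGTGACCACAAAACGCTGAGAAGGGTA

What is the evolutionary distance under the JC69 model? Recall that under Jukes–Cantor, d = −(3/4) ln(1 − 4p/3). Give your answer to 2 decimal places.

0.10

The sequences differ at 3 of 33 sites (9, 21, 23), so p = 3/33 ≈ 0.090909.
d = −(3/4) ln(1 − 4p/3) = −0.75 ln(1 − 0.121212) = −0.75 ln(0.878788)
  = −0.75 × (-0.129212) = 0.096909 substitutions/site.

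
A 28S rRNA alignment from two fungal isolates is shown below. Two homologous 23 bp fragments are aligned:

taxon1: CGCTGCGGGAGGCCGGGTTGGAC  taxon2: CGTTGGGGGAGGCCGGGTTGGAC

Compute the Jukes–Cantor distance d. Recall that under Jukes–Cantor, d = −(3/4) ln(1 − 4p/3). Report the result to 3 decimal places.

0.092

The sequences differ at 2 of 23 sites (3, 6), so p = 2/23 ≈ 0.086957.
d = −(3/4) ln(1 − 4p/3) = −0.75 ln(1 − 0.115943) = −0.75 ln(0.884057)
  = −0.75 × (-0.123234) = 0.092426 substitutions/site.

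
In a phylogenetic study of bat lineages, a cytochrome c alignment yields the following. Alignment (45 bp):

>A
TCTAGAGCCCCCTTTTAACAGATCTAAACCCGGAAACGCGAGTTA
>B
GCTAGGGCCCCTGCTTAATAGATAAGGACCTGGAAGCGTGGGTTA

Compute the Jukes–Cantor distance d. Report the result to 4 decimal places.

The sequences differ at 14 of 45 sites, so p = 14/45 ≈ 0.311111.
d = −(3/4) ln(1 − 4p/3) = −0.75 ln(1 − 0.414815) = −0.75 ln(0.585185)
  = −0.75 × (-0.535827) = 0.401870 substitutions/site.

0.4019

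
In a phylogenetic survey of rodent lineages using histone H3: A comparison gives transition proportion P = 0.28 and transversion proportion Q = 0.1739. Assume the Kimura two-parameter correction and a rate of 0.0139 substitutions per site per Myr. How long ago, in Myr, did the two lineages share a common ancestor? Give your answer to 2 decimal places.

27.65

Under the Kimura two-parameter model, d = −½ ln(1 − 2P − Q) − ¼ ln(1 − 2Q).
1 − 2P − Q = 0.2661, giving −½ ln(0.2661) = 0.661942.
1 − 2Q = 0.6522, giving −¼ ln(0.6522) = 0.106851.
d = 0.661942 + 0.106851 = 0.768793.
Under a molecular clock d = 2μt, so t = d/(2μ) = 0.768793 / (2 × 0.0139) = 27.65 Myr.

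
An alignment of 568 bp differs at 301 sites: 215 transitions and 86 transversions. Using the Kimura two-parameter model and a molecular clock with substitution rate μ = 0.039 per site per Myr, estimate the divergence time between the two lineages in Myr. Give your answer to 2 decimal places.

16.48

P = 215/568 ≈ 0.378521 and Q = 86/568 ≈ 0.151408.
Under the Kimura two-parameter model, d = −½ ln(1 − 2P − Q) − ¼ ln(1 − 2Q).
1 − 2P − Q = 0.09155, giving −½ ln(0.09155) = 1.195435.
1 − 2Q = 0.697184, giving −¼ ln(0.697184) = 0.090176.
d = 1.195435 + 0.090176 = 1.285611.
Under a molecular clock d = 2μt, so t = d/(2μ) = 1.285611 / (2 × 0.039) = 16.48 Myr.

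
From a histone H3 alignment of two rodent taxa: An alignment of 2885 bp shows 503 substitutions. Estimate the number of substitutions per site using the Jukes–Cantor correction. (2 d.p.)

0.20

p = 503/2885 ≈ 0.17435.
d = −(3/4) ln(1 − 4p/3) = −0.75 ln(1 − 0.232467) = −0.75 ln(0.767533)
  = −0.75 × (-0.264574) = 0.198431 substitutions/site.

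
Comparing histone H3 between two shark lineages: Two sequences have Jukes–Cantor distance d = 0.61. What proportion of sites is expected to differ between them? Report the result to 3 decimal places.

0.417

p = (3/4)(1 − e^(−4d/3)) = 0.75 × (1 − e^(-0.813333)) = 0.75 × (1 − 0.443378) = 0.417467.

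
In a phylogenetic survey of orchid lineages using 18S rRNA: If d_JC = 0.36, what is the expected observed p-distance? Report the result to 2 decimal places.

p = (3/4)(1 − e^(−4d/3)) = 0.75 × (1 − e^(-0.48)) = 0.75 × (1 − 0.618783) = 0.285913.

0.29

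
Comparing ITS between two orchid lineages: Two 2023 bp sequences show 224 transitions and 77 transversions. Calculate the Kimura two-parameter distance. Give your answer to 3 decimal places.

P = 224/2023 ≈ 0.110727 and Q = 77/2023 ≈ 0.038062.
Under the Kimura two-parameter model, d = −½ ln(1 − 2P − Q) − ¼ ln(1 − 2Q).
1 − 2P − Q = 0.740484, giving −½ ln(0.740484) = 0.150226.
1 − 2Q = 0.923876, giving −¼ ln(0.923876) = 0.019794.
d = 0.150226 + 0.019794 = 0.170020.

0.170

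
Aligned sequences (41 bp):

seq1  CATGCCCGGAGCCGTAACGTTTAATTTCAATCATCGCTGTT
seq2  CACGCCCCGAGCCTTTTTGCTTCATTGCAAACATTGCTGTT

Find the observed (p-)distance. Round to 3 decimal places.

The sequences differ at 11 of 41 positions.
p = 11/41 = 0.268292… ≈ 0.268 (to 3 d.p.).

0.268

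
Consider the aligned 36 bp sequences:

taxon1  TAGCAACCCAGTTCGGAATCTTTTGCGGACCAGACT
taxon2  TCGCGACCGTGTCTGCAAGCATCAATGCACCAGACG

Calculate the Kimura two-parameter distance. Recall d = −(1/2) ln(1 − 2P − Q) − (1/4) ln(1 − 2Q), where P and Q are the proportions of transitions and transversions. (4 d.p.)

0.6110

Of 36 sites, 6 differences are transitions and 9 are transversions, so P = 6/36 ≈ 0.166667 and Q = 9/36 = 0.25.
Under the Kimura two-parameter model, d = −½ ln(1 − 2P − Q) − ¼ ln(1 − 2Q).
1 − 2P − Q = 0.416666, giving −½ ln(0.416666) = 0.437735.
1 − 2Q = 0.5, giving −¼ ln(0.5) = 0.173287.
d = 0.437735 + 0.173287 = 0.611022.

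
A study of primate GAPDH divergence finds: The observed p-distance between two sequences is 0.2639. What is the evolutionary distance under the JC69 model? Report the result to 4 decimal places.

0.3252

d = −(3/4) ln(1 − 4p/3) = −0.75 ln(1 − 0.351867) = −0.75 ln(0.648133)
  = −0.75 × (-0.433659) = 0.325244 substitutions/site.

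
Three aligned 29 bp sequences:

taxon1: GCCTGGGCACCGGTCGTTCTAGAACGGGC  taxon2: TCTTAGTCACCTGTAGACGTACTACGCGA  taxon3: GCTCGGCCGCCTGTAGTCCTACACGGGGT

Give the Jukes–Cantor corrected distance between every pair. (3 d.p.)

d(taxon1,taxon2) = 0.683, d(taxon1,taxon3) = 0.529, d(taxon2,taxon3) = 0.602

taxon1–taxon2: 13/29 sites differ → p ≈ 0.448276, d = −0.75 ln(1 − 0.597701) = 0.682920 ≈ 0.683.
taxon1–taxon3: 11/29 sites differ → p ≈ 0.37931, d = −0.75 ln(1 − 0.505747) = 0.528531 ≈ 0.529.
taxon2–taxon3: 12/29 sites differ → p ≈ 0.413793, d = −0.75 ln(1 − 0.551724) = 0.601760 ≈ 0.602.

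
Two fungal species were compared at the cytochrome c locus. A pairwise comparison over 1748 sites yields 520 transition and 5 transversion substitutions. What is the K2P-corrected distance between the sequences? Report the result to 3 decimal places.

0.457

P = 520/1748 ≈ 0.297483 and Q = 5/1748 ≈ 0.00286.
Under the Kimura two-parameter model, d = −½ ln(1 − 2P − Q) − ¼ ln(1 − 2Q).
1 − 2P − Q = 0.402174, giving −½ ln(0.402174) = 0.455435.
1 − 2Q = 0.99428, giving −¼ ln(0.99428) = 0.001434.
d = 0.455435 + 0.001434 = 0.456869.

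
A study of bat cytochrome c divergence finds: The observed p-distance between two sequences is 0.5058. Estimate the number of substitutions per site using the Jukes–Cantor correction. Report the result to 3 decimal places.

d = −(3/4) ln(1 − 4p/3) = −0.75 ln(1 − 0.6744) = −0.75 ln(0.3256)
  = −0.75 × (-1.122086) = 0.841565 substitutions/site.

0.842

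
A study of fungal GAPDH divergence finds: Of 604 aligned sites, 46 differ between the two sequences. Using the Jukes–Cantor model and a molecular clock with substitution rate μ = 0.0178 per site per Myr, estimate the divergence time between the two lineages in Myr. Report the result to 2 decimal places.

2.26

p = 46/604 ≈ 0.076159.
d = −(3/4) ln(1 − 4p/3) = −0.75 ln(1 − 0.101545) = −0.75 ln(0.898455)
  = −0.75 × (-0.107079) = 0.080309 substitutions/site.
Under a molecular clock d = 2μt, so t = d/(2μ) = 0.080309 / (2 × 0.0178) = 2.26 Myr.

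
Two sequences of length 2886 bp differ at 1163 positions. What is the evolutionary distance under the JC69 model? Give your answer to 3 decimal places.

0.578

p = 1163/2886 ≈ 0.40298.
d = −(3/4) ln(1 − 4p/3) = −0.75 ln(1 − 0.537307) = −0.75 ln(0.462693)
  = −0.75 × (-0.770692) = 0.578019 substitutions/site.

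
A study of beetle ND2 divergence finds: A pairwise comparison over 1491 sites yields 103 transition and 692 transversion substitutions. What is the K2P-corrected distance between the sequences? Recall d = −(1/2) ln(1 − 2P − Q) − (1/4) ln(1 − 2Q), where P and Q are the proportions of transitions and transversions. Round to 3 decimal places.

P = 103/1491 ≈ 0.069081 and Q = 692/1491 ≈ 0.464118.
Under the Kimura two-parameter model, d = −½ ln(1 − 2P − Q) − ¼ ln(1 − 2Q).
1 − 2P − Q = 0.39772, giving −½ ln(0.39772) = 0.461004.
1 − 2Q = 0.071764, giving −¼ ln(0.071764) = 0.658593.
d = 0.461004 + 0.658593 = 1.119597.

1.120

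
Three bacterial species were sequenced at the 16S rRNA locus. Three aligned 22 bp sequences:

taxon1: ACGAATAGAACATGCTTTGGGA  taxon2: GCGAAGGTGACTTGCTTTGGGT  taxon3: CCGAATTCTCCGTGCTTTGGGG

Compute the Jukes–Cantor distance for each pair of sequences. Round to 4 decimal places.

d(taxon1,taxon2) = 0.4141, d(taxon1,taxon3) = 0.4141, d(taxon2,taxon3) = 0.4975

taxon1–taxon2: 7/22 sites differ → p ≈ 0.318182, d = −0.75 ln(1 − 0.424243) = 0.414052 ≈ 0.4141.
taxon1–taxon3: 7/22 sites differ → p ≈ 0.318182, d = −0.75 ln(1 − 0.424243) = 0.414052 ≈ 0.4141.
taxon2–taxon3: 8/22 sites differ → p ≈ 0.363636, d = −0.75 ln(1 − 0.484848) = 0.497470 ≈ 0.4975.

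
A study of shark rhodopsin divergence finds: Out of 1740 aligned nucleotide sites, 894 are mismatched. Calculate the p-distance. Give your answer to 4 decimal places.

0.5138

p = 894/1740 = 0.513793… ≈ 0.5138 (to 4 d.p.).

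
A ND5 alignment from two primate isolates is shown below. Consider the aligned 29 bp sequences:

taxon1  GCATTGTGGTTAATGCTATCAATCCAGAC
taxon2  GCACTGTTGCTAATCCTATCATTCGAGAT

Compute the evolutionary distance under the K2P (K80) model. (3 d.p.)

Of 29 sites, 3 differences are transitions and 4 are transversions, so P = 3/29 ≈ 0.103448 and Q = 4/29 ≈ 0.137931.
Under the Kimura two-parameter model, d = −½ ln(1 − 2P − Q) − ¼ ln(1 − 2Q).
1 − 2P − Q = 0.655173, giving −½ ln(0.655173) = 0.211428.
1 − 2Q = 0.724138, giving −¼ ln(0.724138) = 0.080693.
d = 0.211428 + 0.080693 = 0.292121.

0.292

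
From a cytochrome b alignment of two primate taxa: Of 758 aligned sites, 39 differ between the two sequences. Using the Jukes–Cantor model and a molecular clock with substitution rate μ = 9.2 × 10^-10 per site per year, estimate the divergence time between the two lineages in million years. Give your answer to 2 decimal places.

28.97

p = 39/758 ≈ 0.051451.
d = −(3/4) ln(1 − 4p/3) = −0.75 ln(1 − 0.068601) = −0.75 ln(0.931399)
  = −0.75 × (-0.071068) = 0.053301 substitutions/site.
Under a molecular clock d = 2μt, so t = d/(2μ) = 0.053301 / (2 × 9.2 × 10^-10) = 28.97 million years.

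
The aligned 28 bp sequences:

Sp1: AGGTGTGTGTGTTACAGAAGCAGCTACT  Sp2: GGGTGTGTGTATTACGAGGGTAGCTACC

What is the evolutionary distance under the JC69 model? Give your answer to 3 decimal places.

0.360

The sequences differ at 8 of 28 sites (1, 11, 16, 17, 18, 19, 21, 28), so p = 8/28 ≈ 0.285714.
d = −(3/4) ln(1 − 4p/3) = −0.75 ln(1 − 0.380952) = −0.75 ln(0.619048)
  = −0.75 × (-0.479572) = 0.359679 substitutions/site.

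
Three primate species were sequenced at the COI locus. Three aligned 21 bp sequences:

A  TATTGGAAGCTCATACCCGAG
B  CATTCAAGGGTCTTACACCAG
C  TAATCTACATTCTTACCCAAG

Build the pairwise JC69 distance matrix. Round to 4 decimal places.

A–B: 8/21 sites differ → p ≈ 0.380952, d = −0.75 ln(1 − 0.507936) = 0.531860 ≈ 0.5319.
A–C: 8/21 sites differ → p ≈ 0.380952, d = −0.75 ln(1 − 0.507936) = 0.531860 ≈ 0.5319.
B–C: 8/21 sites differ → p ≈ 0.380952, d = −0.75 ln(1 − 0.507936) = 0.531860 ≈ 0.5319.

d(A,B) = 0.5319, d(A,C) = 0.5319, d(B,C) = 0.5319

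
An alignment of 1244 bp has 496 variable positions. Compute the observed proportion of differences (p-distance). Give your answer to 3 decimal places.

p = 496/1244 = 0.398713… ≈ 0.399 (to 3 d.p.).

0.399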